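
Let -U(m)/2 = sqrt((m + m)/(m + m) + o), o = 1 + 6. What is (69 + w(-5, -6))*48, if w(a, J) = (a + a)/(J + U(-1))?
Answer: 4032 - 480*sqrt(2) ≈ 3353.2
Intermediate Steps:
o = 7
U(m) = -4*sqrt(2) (U(m) = -2*sqrt((m + m)/(m + m) + 7) = -2*sqrt((2*m)/((2*m)) + 7) = -2*sqrt((2*m)*(1/(2*m)) + 7) = -2*sqrt(1 + 7) = -4*sqrt(2))
w(a, J) = 2*a/(J - 4*sqrt(2)) (w(a, J) = (a + a)/(J - 4*sqrt(2)) = (2*a)/(J - 4*sqrt(2)) = 2*a/(J - 4*sqrt(2)))
(69 + w(-5, -6))*48 = (69 + 2*(-5)/(-6 - 4*sqrt(2)))*48 = (69 - 10/(-6 - 4*sqrt(2)))*48 = 3312 - 480/(-6 - 4*sqrt(2))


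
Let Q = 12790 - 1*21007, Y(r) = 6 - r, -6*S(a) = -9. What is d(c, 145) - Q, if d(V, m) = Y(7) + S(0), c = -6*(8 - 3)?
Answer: 16435/2 ≈ 8217.5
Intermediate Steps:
S(a) = 3/2 (S(a) = -⅙*(-9) = 3/2)
Q = -8217 (Q = 12790 - 21007 = -8217)
c = -30 (c = -6*5 = -30)
d(V, m) = ½ (d(V, m) = (6 - 1*7) + 3/2 = (6 - 7) + 3/2 = -1 + 3/2 = ½)
d(c, 145) - Q = ½ - 1*(-8217) = ½ + 8217 = 16435/2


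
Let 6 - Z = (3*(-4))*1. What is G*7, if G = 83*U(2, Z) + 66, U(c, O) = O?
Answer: 10920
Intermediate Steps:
Z = 18 (Z = 6 - 3*(-4) = 6 - (-12) = 6 - 1*(-12) = 6 + 12 = 18)
G = 1560 (G = 83*18 + 66 = 1494 + 66 = 1560)
G*7 = 1560*7 = 10920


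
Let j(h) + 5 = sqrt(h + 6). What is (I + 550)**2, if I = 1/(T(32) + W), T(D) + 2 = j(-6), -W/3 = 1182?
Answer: 3818698314201/12623809 ≈ 3.0250e+5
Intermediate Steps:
j(h) = -5 + sqrt(6 + h) (j(h) = -5 + sqrt(h + 6) = -5 + sqrt(6 + h))
W = -3546 (W = -3*1182 = -3546)
T(D) = -7 (T(D) = -2 + (-5 + sqrt(6 - 6)) = -2 + (-5 + sqrt(0)) = -2 + (-5 + 0) = -2 - 5 = -7)
I = -1/3553 (I = 1/(-7 - 3546) = 1/(-3553) = -1/3553 ≈ -0.00028145)
(I + 550)**2 = (-1/3553 + 550)**2 = (1954149/3553)**2 = 3818698314201/12623809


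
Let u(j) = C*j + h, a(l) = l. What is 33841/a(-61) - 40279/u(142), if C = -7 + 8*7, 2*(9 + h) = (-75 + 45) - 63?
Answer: -472089043/842105 ≈ -560.61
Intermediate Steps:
h = -111/2 (h = -9 + ((-75 + 45) - 63)/2 = -9 + (-30 - 63)/2 = -9 + (1/2)*(-93) = -9 - 93/2 = -111/2 ≈ -55.500)
C = 49 (C = -7 + 56 = 49)
u(j) = -111/2 + 49*j (u(j) = 49*j - 111/2 = -111/2 + 49*j)
33841/a(-61) - 40279/u(142) = 33841/(-61) - 40279/(-111/2 + 49*142) = 33841*(-1/61) - 40279/(-111/2 + 6958) = -33841/61 - 40279/13805/2 = -33841/61 - 40279*2/13805 = -33841/61 - 80558/13805 = -472089043/842105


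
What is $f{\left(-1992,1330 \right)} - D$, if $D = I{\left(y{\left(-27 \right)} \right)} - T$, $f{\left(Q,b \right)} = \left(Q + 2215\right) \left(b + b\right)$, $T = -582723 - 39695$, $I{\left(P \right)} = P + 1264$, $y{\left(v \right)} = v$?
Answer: $-30475$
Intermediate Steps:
$I{\left(P \right)} = 1264 + P$
$T = -622418$ ($T = -582723 - 39695 = -622418$)
$f{\left(Q,b \right)} = 2 b \left(2215 + Q\right)$ ($f{\left(Q,b \right)} = \left(2215 + Q\right) 2 b = 2 b \left(2215 + Q\right)$)
$D = 623655$ ($D = \left(1264 - 27\right) - -622418 = 1237 + 622418 = 623655$)
$f{\left(-1992,1330 \right)} - D = 2 \cdot 1330 \left(2215 - 1992\right) - 623655 = 2 \cdot 1330 \cdot 223 - 623655 = 593180 - 623655 = -30475$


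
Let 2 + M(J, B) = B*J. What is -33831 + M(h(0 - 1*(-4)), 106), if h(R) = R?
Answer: -33409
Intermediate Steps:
M(J, B) = -2 + B*J
-33831 + M(h(0 - 1*(-4)), 106) = -33831 + (-2 + 106*(0 - 1*(-4))) = -33831 + (-2 + 106*(0 + 4)) = -33831 + (-2 + 106*4) = -33831 + (-2 + 424) = -33831 + 422 = -33409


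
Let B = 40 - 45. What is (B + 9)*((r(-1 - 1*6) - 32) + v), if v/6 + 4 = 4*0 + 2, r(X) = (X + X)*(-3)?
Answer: -8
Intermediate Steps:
B = -5
r(X) = -6*X (r(X) = (2*X)*(-3) = -6*X)
v = -12 (v = -24 + 6*(4*0 + 2) = -24 + 6*(0 + 2) = -24 + 6*2 = -24 + 12 = -12)
(B + 9)*((r(-1 - 1*6) - 32) + v) = (-5 + 9)*((-6*(-1 - 1*6) - 32) - 12) = 4*((-6*(-1 - 6) - 32) - 12) = 4*((-6*(-7) - 32) - 12) = 4*((42 - 32) - 12) = 4*(10 - 12) = 4*(-2) = -8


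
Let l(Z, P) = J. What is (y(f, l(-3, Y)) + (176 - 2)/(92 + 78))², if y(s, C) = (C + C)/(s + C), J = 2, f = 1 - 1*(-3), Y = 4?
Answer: 185761/65025 ≈ 2.8568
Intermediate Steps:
f = 4 (f = 1 + 3 = 4)
l(Z, P) = 2
y(s, C) = 2*C/(C + s) (y(s, C) = (2*C)/(C + s) = 2*C/(C + s))
(y(f, l(-3, Y)) + (176 - 2)/(92 + 78))² = (2*2/(2 + 4) + (176 - 2)/(92 + 78))² = (2*2/6 + 174/170)² = (2*2*(⅙) + 174*(1/170))² = (⅔ + 87/85)² = (431/255)² = 185761/65025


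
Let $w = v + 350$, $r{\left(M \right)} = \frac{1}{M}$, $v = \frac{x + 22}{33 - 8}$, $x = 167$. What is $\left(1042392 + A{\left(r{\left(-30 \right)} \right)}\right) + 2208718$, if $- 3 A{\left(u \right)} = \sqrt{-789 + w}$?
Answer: $3251110 - \frac{i \sqrt{10786}}{15} \approx 3.2511 \cdot 10^{6} - 6.9237 i$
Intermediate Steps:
$v = \frac{189}{25}$ ($v = \frac{167 + 22}{33 - 8} = \frac{189}{25} \approx 7.56$)
$w = \frac{8939}{25}$ ($w = \frac{189}{25} + 350 = \frac{8939}{25} \approx 357.56$)
$A{\left(u \right)} = - \frac{i \sqrt{10786}}{15}$ ($A{\left(u \right)} = - \frac{\sqrt{-789 + \frac{8939}{25}}}{3} = - \frac{\sqrt{- \frac{10786}{25}}}{3} = - \frac{\frac{1}{5} i \sqrt{10786}}{3} = - \frac{i \sqrt{10786}}{15}$)
$\left(1042392 + A{\left(r{\left(-30 \right)} \right)}\right) + 2208718 = \left(1042392 - \frac{i \sqrt{10786}}{15}\right) + 2208718 = 3251110 - \frac{i \sqrt{10786}}{15}$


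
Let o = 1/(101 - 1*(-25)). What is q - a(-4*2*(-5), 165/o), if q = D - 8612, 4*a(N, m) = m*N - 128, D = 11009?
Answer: -205471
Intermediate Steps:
o = 1/126 (o = 1/(101 + 25) = 1/126 ≈ 0.0079365)
a(N, m) = -32 + N*m/4 (a(N, m) = (m*N - 128)/4 = (N*m - 128)/4 = (-128 + N*m)/4 = -32 + N*m/4)
q = 2397 (q = 11009 - 8612 = 2397)
q - a(-4*2*(-5), 165/o) = 2397 - (-32 + (-4*2*(-5))*(165/(1/126))/4) = 2397 - (-32 + (-8*(-5))*(165*126)/4) = 2397 - (-32 + (¼)*40*20790) = 2397 - (-32 + 207900) = 2397 - 1*207868 = 2397 - 207868 = -205471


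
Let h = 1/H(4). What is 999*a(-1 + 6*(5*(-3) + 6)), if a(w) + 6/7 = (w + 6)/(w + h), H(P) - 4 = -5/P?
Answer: 166833/4207 ≈ 39.656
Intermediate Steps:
H(P) = 4 - 5/P
h = 4/11 (h = 1/(4 - 5/4) = 1/(11/4) = 4/11 ≈ 0.36364)
a(w) = -6/7 + (6 + w)/(4/11 + w) (a(w) = -6/7 + (w + 6)/(w + 4/11) = -6/7 + (6 + w)/(4/11 + w))
999*a(-1 + 6*(5*(-3) + 6)) = 999*((438 + 11*(-1 + 6*(5*(-3) + 6)))/(7*(4 + 11*(-1 + 6*(5*(-3) + 6))))) = 999*((438 + 11*(-1 + 6*(-15 + 6)))/(7*(4 + 11*(-1 + 6*(-15 + 6))))) = 999*((438 + 11*(-1 + 6*(-9)))/(7*(4 + 11*(-1 + 6*(-9))))) = 999*((438 + 11*(-1 - 54))/(7*(4 + 11*(-1 - 54)))) = 999*((438 + 11*(-55))/(7*(4 + 11*(-55)))) = 999*((438 - 605)/(7*(4 - 605))) = 999*((⅐)*(-167)/(-601)) = 999*((⅐)*(-1/601)*(-167)) = 999*(167/4207) = 166833/4207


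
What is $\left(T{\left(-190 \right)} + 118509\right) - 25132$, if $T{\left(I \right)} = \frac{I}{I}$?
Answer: $93378$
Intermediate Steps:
$T{\left(I \right)} = 1$
$\left(T{\left(-190 \right)} + 118509\right) - 25132 = \left(1 + 118509\right) - 25132 = 118510 - 25132 = 93378$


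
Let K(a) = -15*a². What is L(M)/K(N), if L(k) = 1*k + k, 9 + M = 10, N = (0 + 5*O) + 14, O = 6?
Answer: -1/14520 ≈ -6.8870e-5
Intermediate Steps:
N = 44 (N = (0 + 5*6) + 14 = (0 + 30) + 14 = 30 + 14 = 44)
M = 1 (M = -9 + 10 = 1)
L(k) = 2*k (L(k) = k + k = 2*k)
L(M)/K(N) = (2*1)/((-15*44²)) = 2/((-15*1936)) = 2/(-29040) = 2*(-1/29040) = -1/14520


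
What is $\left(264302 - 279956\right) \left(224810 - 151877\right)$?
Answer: $-1141693182$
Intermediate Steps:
$\left(264302 - 279956\right) \left(224810 - 151877\right) = \left(-15654\right) 72933 = -1141693182$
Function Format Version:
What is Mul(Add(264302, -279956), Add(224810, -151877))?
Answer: -1141693182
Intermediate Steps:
Mul(Add(264302, -279956), Add(224810, -151877)) = Mul(-15654, 72933) = -1141693182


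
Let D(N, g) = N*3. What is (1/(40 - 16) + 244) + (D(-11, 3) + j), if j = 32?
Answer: 5833/24 ≈ 243.04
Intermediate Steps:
D(N, g) = 3*N
(1/(40 - 16) + 244) + (D(-11, 3) + j) = (1/(40 - 16) + 244) + (3*(-11) + 32) = (1/24 + 244) + (-33 + 32) = (1/24 + 244) - 1 = 5857/24 - 1 = 5833/24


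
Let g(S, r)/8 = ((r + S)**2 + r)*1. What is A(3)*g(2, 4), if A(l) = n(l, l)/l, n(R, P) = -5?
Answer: -1600/3 ≈ -533.33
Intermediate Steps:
g(S, r) = 8*r + 8*(S + r)**2 (g(S, r) = 8*(((r + S)**2 + r)*1) = 8*(((S + r)**2 + r)*1) = 8*((r + (S + r)**2)*1) = 8*(r + (S + r)**2) = 8*r + 8*(S + r)**2)
A(l) = -5/l
A(3)*g(2, 4) = (-5/3)*(8*4 + 8*(2 + 4)**2) = (-5*1/3)*(32 + 8*6**2) = -5*(32 + 8*36)/3 = -5*(32 + 288)/3 = -5/3*320 = -1600/3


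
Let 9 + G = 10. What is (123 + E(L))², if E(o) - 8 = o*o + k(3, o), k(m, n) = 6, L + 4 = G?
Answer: 21316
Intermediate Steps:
G = 1 (G = -9 + 10 = 1)
L = -3 (L = -4 + 1 = -3)
E(o) = 14 + o² (E(o) = 8 + (o*o + 6) = 8 + (o² + 6) = 8 + (6 + o²) = 14 + o²)
(123 + E(L))² = (123 + (14 + (-3)²))² = (123 + (14 + 9))² = (123 + 23)² = 146² = 21316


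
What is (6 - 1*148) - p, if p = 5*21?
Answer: -247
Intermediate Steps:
p = 105
(6 - 1*148) - p = (6 - 1*148) - 1*105 = (6 - 148) - 105 = -142 - 105 = -247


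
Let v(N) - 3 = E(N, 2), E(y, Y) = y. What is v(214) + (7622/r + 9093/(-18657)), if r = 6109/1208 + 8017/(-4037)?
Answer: 83776136702084/31048351281 ≈ 2698.2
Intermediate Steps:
r = 14977497/4876696 (r = 6109*(1/1208) + 8017*(-1/4037) = 6109/1208 - 8017/4037 = 14977497/4876696 ≈ 3.0712)
v(N) = 3 + N
v(214) + (7622/r + 9093/(-18657)) = (3 + 214) + (7622/(14977497/4876696) + 9093/(-18657)) = 217 + (7622*(4876696/14977497) + 9093*(-1/18657)) = 217 + (37170176912/14977497 - 3031/6219) = 217 + 77038644474107/31048351281 = 83776136702084/31048351281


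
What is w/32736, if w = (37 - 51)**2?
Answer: 49/8184 ≈ 0.0059873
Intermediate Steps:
w = 196 (w = (-14)**2 = 196)
w/32736 = 196/32736 = 196*(1/32736) = 49/8184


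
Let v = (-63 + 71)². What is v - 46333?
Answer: -46269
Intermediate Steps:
v = 64 (v = 8² = 64)
v - 46333 = 64 - 46333 = -46269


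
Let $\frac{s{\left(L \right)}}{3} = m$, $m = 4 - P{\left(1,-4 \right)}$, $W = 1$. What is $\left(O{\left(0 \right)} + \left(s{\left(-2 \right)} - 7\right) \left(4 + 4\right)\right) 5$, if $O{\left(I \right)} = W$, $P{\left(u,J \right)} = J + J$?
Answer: $1165$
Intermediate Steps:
$P{\left(u,J \right)} = 2 J$
$m = 12$ ($m = 4 - 2 \left(-4\right) = 4 - -8 = 4 + 8 = 12$)
$s{\left(L \right)} = 36$ ($s{\left(L \right)} = 3 \cdot 12 = 36$)
$O{\left(I \right)} = 1$
$\left(O{\left(0 \right)} + \left(s{\left(-2 \right)} - 7\right) \left(4 + 4\right)\right) 5 = \left(1 + \left(36 - 7\right) \left(4 + 4\right)\right) 5 = \left(1 + 29 \cdot 8\right) 5 = \left(1 + 232\right) 5 = 233 \cdot 5 = 1165$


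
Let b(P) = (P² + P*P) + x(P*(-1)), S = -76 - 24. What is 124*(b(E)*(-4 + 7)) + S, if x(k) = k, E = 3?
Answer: 5480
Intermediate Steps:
S = -100
b(P) = -P + 2*P² (b(P) = (P² + P*P) + P*(-1) = (P² + P²) - P = 2*P² - P = -P + 2*P²)
124*(b(E)*(-4 + 7)) + S = 124*((3*(-1 + 2*3))*(-4 + 7)) - 100 = 124*((3*(-1 + 6))*3) - 100 = 124*((3*5)*3) - 100 = 124*(15*3) - 100 = 124*45 - 100 = 5580 - 100 = 5480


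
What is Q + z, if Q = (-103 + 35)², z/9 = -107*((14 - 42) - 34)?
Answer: 64330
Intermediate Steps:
z = 59706 (z = 9*(-107*((14 - 42) - 34)) = 9*(-107*(-28 - 34)) = 9*(-107*(-62)) = 9*6634 = 59706)
Q = 4624 (Q = (-68)² = 4624)
Q + z = 4624 + 59706 = 64330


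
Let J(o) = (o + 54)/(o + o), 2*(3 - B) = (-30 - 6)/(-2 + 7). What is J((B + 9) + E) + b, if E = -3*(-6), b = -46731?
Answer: -2616863/56 ≈ -46730.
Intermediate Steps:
E = 18
B = 33/5 (B = 3 - (-30 - 6)/(2*(-2 + 7)) = 3 - (-18)/5 = 3 - 1/2*(-36/5) = 3 + 18/5 = 33/5 ≈ 6.6000)
J(o) = (54 + o)/(2*o) (J(o) = (54 + o)/((2*o)) = (54 + o)*(1/(2*o)) = (54 + o)/(2*o))
J((B + 9) + E) + b = (54 + ((33/5 + 9) + 18))/(2*((33/5 + 9) + 18)) - 46731 = (54 + (78/5 + 18))/(2*(78/5 + 18)) - 46731 = (54 + 168/5)/(2*(168/5)) - 46731 = (1/2)*(5/168)*(438/5) - 46731 = 73/56 - 46731 = -2616863/56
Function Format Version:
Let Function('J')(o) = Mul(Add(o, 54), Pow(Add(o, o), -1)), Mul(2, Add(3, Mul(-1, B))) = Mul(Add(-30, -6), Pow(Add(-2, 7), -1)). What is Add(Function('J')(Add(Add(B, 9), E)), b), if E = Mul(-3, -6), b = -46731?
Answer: Rational(-2616863, 56) ≈ -46730.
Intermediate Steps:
E = 18
B = Rational(33, 5) (B = Add(3, Mul(Rational(-1, 2), Mul(Add(-30, -6), Pow(Add(-2, 7), -1)))) = Add(3, Mul(Rational(-1, 2), Mul(-36, Pow(5, -1)))) = Add(3, Mul(Rational(-1, 2), Mul(-36, Rational(1, 5)))) = Add(3, Mul(Rational(-1, 2), Rational(-36, 5))) = Add(3, Rational(18, 5)) = Rational(33, 5) ≈ 6.6000)
Function('J')(o) = Mul(Rational(1, 2), Pow(o, -1), Add(54, o)) (Function('J')(o) = Mul(Add(54, o), Pow(Mul(2, o), -1)) = Mul(Add(54, o), Mul(Rational(1, 2), Pow(o, -1))) = Mul(Rational(1, 2), Pow(o, -1), Add(54, o)))
Add(Function('J')(Add(Add(B, 9), E)), b) = Add(Mul(Rational(1, 2), Pow(Add(Add(Rational(33, 5), 9), 18), -1), Add(54, Add(Add(Rational(33, 5), 9), 18))), -46731) = Add(Mul(Rational(1, 2), Pow(Add(Rational(78, 5), 18), -1), Add(54, Add(Rational(78, 5), 18))), -46731) = Add(Mul(Rational(1, 2), Pow(Rational(168, 5), -1), Add(54, Rational(168, 5))), -46731) = Add(Mul(Rational(1, 2), Rational(5, 168), Rational(438, 5)), -46731) = Add(Rational(73, 56), -46731) = Rational(-2616863, 56)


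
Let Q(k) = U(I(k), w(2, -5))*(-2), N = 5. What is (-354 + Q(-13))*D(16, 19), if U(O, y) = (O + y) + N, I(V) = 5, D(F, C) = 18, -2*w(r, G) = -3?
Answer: -6786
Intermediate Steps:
w(r, G) = 3/2 (w(r, G) = -½*(-3) = 3/2)
U(O, y) = 5 + O + y (U(O, y) = (O + y) + 5 = 5 + O + y)
Q(k) = -23 (Q(k) = (5 + 5 + 3/2)*(-2) = (23/2)*(-2) = -23)
(-354 + Q(-13))*D(16, 19) = (-354 - 23)*18 = -377*18 = -6786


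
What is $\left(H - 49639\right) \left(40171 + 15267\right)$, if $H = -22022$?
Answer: $-3972742518$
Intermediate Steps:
$\left(H - 49639\right) \left(40171 + 15267\right) = \left(-22022 - 49639\right) \left(40171 + 15267\right) = \left(-71661\right) 55438 = -3972742518$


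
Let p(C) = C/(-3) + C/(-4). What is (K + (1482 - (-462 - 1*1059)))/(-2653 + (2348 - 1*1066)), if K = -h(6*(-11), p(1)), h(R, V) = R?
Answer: -1023/457 ≈ -2.2385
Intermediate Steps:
p(C) = -7*C/12 (p(C) = C*(-⅓) + C*(-¼) = -C/3 - C/4 = -7*C/12)
K = 66 (K = -6*(-11) = -1*(-66) = 66)
(K + (1482 - (-462 - 1*1059)))/(-2653 + (2348 - 1*1066)) = (66 + (1482 - (-462 - 1*1059)))/(-2653 + (2348 - 1*1066)) = (66 + (1482 - (-462 - 1059)))/(-2653 + (2348 - 1066)) = (66 + (1482 - 1*(-1521)))/(-2653 + 1282) = (66 + (1482 + 1521))/(-1371) = (66 + 3003)*(-1/1371) = 3069*(-1/1371) = -1023/457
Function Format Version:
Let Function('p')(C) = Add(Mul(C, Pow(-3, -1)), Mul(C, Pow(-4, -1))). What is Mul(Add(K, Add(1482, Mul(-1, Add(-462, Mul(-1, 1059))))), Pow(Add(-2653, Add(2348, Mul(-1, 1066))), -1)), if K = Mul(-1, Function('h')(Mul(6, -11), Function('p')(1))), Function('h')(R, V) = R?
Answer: Rational(-1023, 457) ≈ -2.2385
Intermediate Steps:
Function('p')(C) = Mul(Rational(-7, 12), C) (Function('p')(C) = Add(Mul(C, Rational(-1, 3)), Mul(C, Rational(-1, 4))) = Add(Mul(Rational(-1, 3), C), Mul(Rational(-1, 4), C)) = Mul(Rational(-7, 12), C))
K = 66 (K = Mul(-1, Mul(6, -11)) = Mul(-1, -66) = 66)
Mul(Add(K, Add(1482, Mul(-1, Add(-462, Mul(-1, 1059))))), Pow(Add(-2653, Add(2348, Mul(-1, 1066))), -1)) = Mul(Add(66, Add(1482, Mul(-1, Add(-462, Mul(-1, 1059))))), Pow(Add(-2653, Add(2348, Mul(-1, 1066))), -1)) = Mul(Add(66, Add(1482, Mul(-1, Add(-462, -1059)))), Pow(Add(-2653, Add(2348, -1066)), -1)) = Mul(Add(66, Add(1482, Mul(-1, -1521))), Pow(Add(-2653, 1282), -1)) = Mul(Add(66, Add(1482, 1521)), Pow(-1371, -1)) = Mul(Add(66, 3003), Rational(-1, 1371)) = Mul(3069, Rational(-1, 1371)) = Rational(-1023, 457)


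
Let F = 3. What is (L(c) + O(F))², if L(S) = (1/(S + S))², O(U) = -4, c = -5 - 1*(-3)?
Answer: 3969/256 ≈ 15.504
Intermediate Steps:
c = -2 (c = -5 + 3 = -2)
L(S) = 1/(4*S²) (L(S) = (1/(2*S))² = 1/(4*S²))
(L(c) + O(F))² = ((¼)/(-2)² - 4)² = ((¼)*(¼) - 4)² = (1/16 - 4)² = (-63/16)² = 3969/256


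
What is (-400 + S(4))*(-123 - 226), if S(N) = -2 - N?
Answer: 141694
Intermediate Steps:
(-400 + S(4))*(-123 - 226) = (-400 + (-2 - 1*4))*(-123 - 226) = (-400 + (-2 - 4))*(-349) = (-400 - 6)*(-349) = -406*(-349) = 141694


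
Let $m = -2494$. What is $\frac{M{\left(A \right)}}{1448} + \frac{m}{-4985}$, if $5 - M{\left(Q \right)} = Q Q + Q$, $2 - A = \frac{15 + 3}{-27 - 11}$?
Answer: $\frac{1297218087}{2605799080} \approx 0.49782$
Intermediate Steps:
$A = \frac{47}{19}$ ($A = 2 - \frac{15 + 3}{-27 - 11} = 2 - \frac{18}{-38} = 2 - 18 \left(- \frac{1}{38}\right) = 2 - - \frac{9}{19} = 2 + \frac{9}{19} = \frac{47}{19} \approx 2.4737$)
$M{\left(Q \right)} = 5 - Q - Q^{2}$ ($M{\left(Q \right)} = 5 - \left(Q Q + Q\right) = 5 - \left(Q^{2} + Q\right) = 5 - \left(Q + Q^{2}\right) = 5 - Q - Q^{2}$)
$\frac{M{\left(A \right)}}{1448} + \frac{m}{-4985} = \frac{5 - \frac{47}{19} - \left(\frac{47}{19}\right)^{2}}{1448} - \frac{2494}{-4985} = \left(5 - \frac{47}{19} - \frac{2209}{361}\right) \frac{1}{1448} - - \frac{2494}{4985} = \left(5 - \frac{47}{19} - \frac{2209}{361}\right) \frac{1}{1448} + \frac{2494}{4985} = \left(- \frac{1297}{361}\right) \frac{1}{1448} + \frac{2494}{4985} = - \frac{1297}{522728} + \frac{2494}{4985} = \frac{1297218087}{2605799080}$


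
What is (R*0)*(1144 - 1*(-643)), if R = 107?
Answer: 0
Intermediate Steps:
(R*0)*(1144 - 1*(-643)) = (107*0)*(1144 - 1*(-643)) = 0*(1144 + 643) = 0*1787 = 0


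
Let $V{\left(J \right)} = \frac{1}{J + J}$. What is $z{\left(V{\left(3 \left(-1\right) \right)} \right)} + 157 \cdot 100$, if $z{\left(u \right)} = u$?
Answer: $\frac{94199}{6} \approx 15700.0$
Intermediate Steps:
$V{\left(J \right)} = \frac{1}{2 J}$
$z{\left(V{\left(3 \left(-1\right) \right)} \right)} + 157 \cdot 100 = \frac{1}{2 \cdot 3 \left(-1\right)} + 157 \cdot 100 = \frac{1}{2 \left(-3\right)} + 15700 = \frac{1}{2} \left(- \frac{1}{3}\right) + 15700 = - \frac{1}{6} + 15700 = \frac{94199}{6}$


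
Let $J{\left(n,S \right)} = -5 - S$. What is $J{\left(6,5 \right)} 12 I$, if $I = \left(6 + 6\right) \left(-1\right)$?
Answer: $1440$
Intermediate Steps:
$I = -12$ ($I = 12 \left(-1\right) = -12$)
$J{\left(6,5 \right)} 12 I = \left(-5 - 5\right) 12 \left(-12\right) = \left(-10\right) 12 \left(-12\right) = \left(-120\right) \left(-12\right) = 1440$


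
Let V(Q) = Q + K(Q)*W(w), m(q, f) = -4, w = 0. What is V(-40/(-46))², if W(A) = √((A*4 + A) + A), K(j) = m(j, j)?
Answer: 400/529 ≈ 0.75614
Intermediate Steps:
K(j) = -4
W(A) = √6*√A (W(A) = √((4*A + A) + A) = √(5*A + A) = √(6*A) = √6*√A)
V(Q) = Q (V(Q) = Q - 4*√6*√0 = Q - 4*√6*0 = Q - 4*0 = Q + 0 = Q)
V(-40/(-46))² = (-40/(-46))² = (-40*(-1/46))² = (20/23)² = 400/529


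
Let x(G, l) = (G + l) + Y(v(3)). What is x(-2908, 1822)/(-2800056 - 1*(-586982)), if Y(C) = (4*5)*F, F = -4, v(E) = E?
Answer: 583/1106537 ≈ 0.00052687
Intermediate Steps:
Y(C) = -80 (Y(C) = (4*5)*(-4) = 20*(-4) = -80)
x(G, l) = -80 + G + l (x(G, l) = (G + l) - 80 = -80 + G + l)
x(-2908, 1822)/(-2800056 - 1*(-586982)) = (-80 - 2908 + 1822)/(-2800056 - 1*(-586982)) = -1166/(-2800056 + 586982) = -1166/(-2213074) = -1166*(-1/2213074) = 583/1106537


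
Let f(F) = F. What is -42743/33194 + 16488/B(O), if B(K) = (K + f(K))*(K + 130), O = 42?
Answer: -104536/713671 ≈ -0.14648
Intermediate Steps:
B(K) = 2*K*(130 + K) (B(K) = (K + K)*(K + 130) = (2*K)*(130 + K) = 2*K*(130 + K))
-42743/33194 + 16488/B(O) = -42743/33194 + 16488/((2*42*(130 + 42))) = -42743*1/33194 + 16488/((2*42*172)) = -42743/33194 + 16488/14448 = -42743/33194 + 16488*(1/14448) = -42743/33194 + 687/602 = -104536/713671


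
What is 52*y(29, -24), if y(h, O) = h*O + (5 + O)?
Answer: -37180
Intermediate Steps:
y(h, O) = 5 + O + O*h (y(h, O) = O*h + (5 + O) = 5 + O + O*h)
52*y(29, -24) = 52*(5 - 24 - 24*29) = 52*(5 - 24 - 696) = 52*(-715) = -37180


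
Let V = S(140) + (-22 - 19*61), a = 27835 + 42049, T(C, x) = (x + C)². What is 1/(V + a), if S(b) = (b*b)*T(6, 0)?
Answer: 1/774303 ≈ 1.2915e-6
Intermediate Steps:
T(C, x) = (C + x)²
a = 69884
S(b) = 36*b² (S(b) = (b*b)*(6 + 0)² = b²*6² = b²*36 = 36*b²)
V = 704419 (V = 36*140² + (-22 - 19*61) = 36*19600 + (-22 - 1159) = 705600 - 1181 = 704419)
1/(V + a) = 1/(704419 + 69884) = 1/774303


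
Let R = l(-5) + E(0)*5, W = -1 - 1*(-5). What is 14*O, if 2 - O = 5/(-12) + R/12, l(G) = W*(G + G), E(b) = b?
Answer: 161/2 ≈ 80.500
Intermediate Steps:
W = 4 (W = -1 + 5 = 4)
l(G) = 8*G (l(G) = 4*(G + G) = 4*(2*G) = 8*G)
R = -40 (R = 8*(-5) + 0*5 = -40 + 0 = -40)
O = 23/4 (O = 2 - (5/(-12) - 40/12) = 2 - (5*(-1/12) - 40*1/12) = 2 - (-5/12 - 10/3) = 2 - 1*(-15/4) = 2 + 15/4 = 23/4 ≈ 5.7500)
14*O = 14*(23/4) = 161/2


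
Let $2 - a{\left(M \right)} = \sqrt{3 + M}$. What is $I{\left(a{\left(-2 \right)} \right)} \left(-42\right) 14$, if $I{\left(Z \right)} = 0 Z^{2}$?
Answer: $0$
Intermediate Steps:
$a{\left(M \right)} = 2 - \sqrt{3 + M}$
$I{\left(Z \right)} = 0$
$I{\left(a{\left(-2 \right)} \right)} \left(-42\right) 14 = 0 \left(-42\right) 14 = 0 \cdot 14 = 0$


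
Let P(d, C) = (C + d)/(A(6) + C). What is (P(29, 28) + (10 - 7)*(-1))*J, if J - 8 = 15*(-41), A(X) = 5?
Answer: 8498/11 ≈ 772.54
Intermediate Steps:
P(d, C) = (C + d)/(5 + C)
J = -607 (J = 8 + 15*(-41) = 8 - 615 = -607)
(P(29, 28) + (10 - 7)*(-1))*J = ((28 + 29)/(5 + 28) + (10 - 7)*(-1))*(-607) = (57/33 + 3*(-1))*(-607) = ((1/33)*57 - 3)*(-607) = (19/11 - 3)*(-607) = -14/11*(-607) = 8498/11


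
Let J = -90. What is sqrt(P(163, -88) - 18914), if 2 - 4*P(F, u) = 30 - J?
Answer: I*sqrt(75774)/2 ≈ 137.64*I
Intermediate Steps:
P(F, u) = -59/2 (P(F, u) = 1/2 - (30 - 1*(-90))/4 = 1/2 - (30 + 90)/4 = 1/2 - 1/4*120 = 1/2 - 30 = -59/2)
sqrt(P(163, -88) - 18914) = sqrt(-59/2 - 18914) = sqrt(-37887/2) = I*sqrt(75774)/2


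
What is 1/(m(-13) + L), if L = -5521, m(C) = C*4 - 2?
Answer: -1/5575 ≈ -0.00017937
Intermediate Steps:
m(C) = -2 + 4*C (m(C) = 4*C - 2 = -2 + 4*C)
1/(m(-13) + L) = 1/((-2 + 4*(-13)) - 5521) = 1/((-2 - 52) - 5521) = 1/(-54 - 5521) = 1/(-5575) = -1/5575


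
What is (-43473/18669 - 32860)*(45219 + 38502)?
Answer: -17121134630391/6223 ≈ -2.7513e+9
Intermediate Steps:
(-43473/18669 - 32860)*(45219 + 38502) = (-43473*1/18669 - 32860)*83721 = (-14491/6223 - 32860)*83721 = -204502271/6223*83721 = -17121134630391/6223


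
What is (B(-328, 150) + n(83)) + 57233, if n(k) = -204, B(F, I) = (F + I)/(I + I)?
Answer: 8554261/150 ≈ 57028.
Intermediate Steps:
B(F, I) = (F + I)/(2*I) (B(F, I) = (F + I)/((2*I)) = (F + I)*(1/(2*I)) = (F + I)/(2*I))
(B(-328, 150) + n(83)) + 57233 = ((1/2)*(-328 + 150)/150 - 204) + 57233 = ((1/2)*(1/150)*(-178) - 204) + 57233 = (-89/150 - 204) + 57233 = -30689/150 + 57233 = 8554261/150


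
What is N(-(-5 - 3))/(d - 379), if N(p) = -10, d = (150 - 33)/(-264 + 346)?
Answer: 820/30961 ≈ 0.026485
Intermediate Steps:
d = 117/82 ≈ 1.4268
N(-(-5 - 3))/(d - 379) = -10/(117/82 - 379) = -10/(-30961/82) = -82/30961*(-10) = 820/30961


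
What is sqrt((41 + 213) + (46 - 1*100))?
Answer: 10*sqrt(2) ≈ 14.142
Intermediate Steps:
sqrt((41 + 213) + (46 - 1*100)) = sqrt(254 + (46 - 100)) = sqrt(254 - 54) = sqrt(200) = 10*sqrt(2)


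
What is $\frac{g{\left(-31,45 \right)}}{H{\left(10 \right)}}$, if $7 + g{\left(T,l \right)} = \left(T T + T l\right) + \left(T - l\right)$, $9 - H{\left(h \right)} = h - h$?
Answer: $- \frac{517}{9} \approx -57.444$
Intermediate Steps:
$H{\left(h \right)} = 9$ ($H{\left(h \right)} = 9 - \left(h - h\right) = 9 - 0 = 9 + 0 = 9$)
$g{\left(T,l \right)} = -7 + T + T^{2} - l + T l$ ($g{\left(T,l \right)} = -7 + \left(\left(T T + T l\right) + \left(T - l\right)\right) = -7 + \left(\left(T^{2} + T l\right) + \left(T - l\right)\right) = -7 + \left(T + T^{2} - l + T l\right) = -7 + T + T^{2} - l + T l$)
$\frac{g{\left(-31,45 \right)}}{H{\left(10 \right)}} = \frac{-7 - 31 + \left(-31\right)^{2} - 45 - 1395}{9} = \left(-7 - 31 + 961 - 45 - 1395\right) \frac{1}{9} = \left(-517\right) \frac{1}{9} = - \frac{517}{9}$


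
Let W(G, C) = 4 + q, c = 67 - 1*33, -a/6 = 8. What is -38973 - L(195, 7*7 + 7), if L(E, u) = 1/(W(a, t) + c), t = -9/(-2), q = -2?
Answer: -1403029/36 ≈ -38973.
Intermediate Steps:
a = -48 (a = -6*8 = -48)
t = 9/2 (t = -9*(-½) = 9/2 ≈ 4.5000)
c = 34 (c = 67 - 33 = 34)
W(G, C) = 2 (W(G, C) = 4 - 2 = 2)
L(E, u) = 1/36 (L(E, u) = 1/(2 + 34) = 1/36)
-38973 - L(195, 7*7 + 7) = -38973 - 1*1/36 = -38973 - 1/36 = -1403029/36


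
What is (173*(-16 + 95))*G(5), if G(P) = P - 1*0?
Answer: 68335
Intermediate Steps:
G(P) = P (G(P) = P + 0 = P)
(173*(-16 + 95))*G(5) = (173*(-16 + 95))*5 = (173*79)*5 = 13667*5 = 68335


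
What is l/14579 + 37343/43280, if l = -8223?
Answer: 188532157/630979120 ≈ 0.29879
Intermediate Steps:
l/14579 + 37343/43280 = -8223/14579 + 37343/43280 = 188532157/630979120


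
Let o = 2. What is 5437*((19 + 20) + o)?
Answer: 222917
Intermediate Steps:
5437*((19 + 20) + o) = 5437*((19 + 20) + 2) = 5437*(39 + 2) = 5437*41 = 222917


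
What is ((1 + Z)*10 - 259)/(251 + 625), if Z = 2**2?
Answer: -209/876 ≈ -0.23858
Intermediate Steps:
Z = 4
((1 + Z)*10 - 259)/(251 + 625) = ((1 + 4)*10 - 259)/(251 + 625) = (5*10 - 259)/876 = (50 - 259)/876 = (1/876)*(-209) = -209/876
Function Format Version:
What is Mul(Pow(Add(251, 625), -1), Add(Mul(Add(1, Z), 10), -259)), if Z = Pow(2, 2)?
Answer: Rational(-209, 876) ≈ -0.23858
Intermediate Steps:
Z = 4
Mul(Pow(Add(251, 625), -1), Add(Mul(Add(1, Z), 10), -259)) = Mul(Pow(Add(251, 625), -1), Add(Mul(Add(1, 4), 10), -259)) = Mul(Pow(876, -1), Add(Mul(5, 10), -259)) = Mul(Rational(1, 876), Add(50, -259)) = Mul(Rational(1, 876), -209) = Rational(-209, 876)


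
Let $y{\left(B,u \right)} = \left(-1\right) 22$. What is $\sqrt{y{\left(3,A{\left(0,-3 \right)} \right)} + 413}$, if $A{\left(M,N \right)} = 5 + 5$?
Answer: $\sqrt{391} \approx 19.774$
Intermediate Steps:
$A{\left(M,N \right)} = 10$
$y{\left(B,u \right)} = -22$
$\sqrt{y{\left(3,A{\left(0,-3 \right)} \right)} + 413} = \sqrt{-22 + 413} = \sqrt{391}$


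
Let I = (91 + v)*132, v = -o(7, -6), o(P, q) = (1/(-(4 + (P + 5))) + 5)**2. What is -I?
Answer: -562815/64 ≈ -8794.0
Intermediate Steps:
o(P, q) = (5 + 1/(-9 - P))**2 (o(P, q) = (1/(-(4 + (5 + P))) + 5)**2 = (1/(-(9 + P)) + 5)**2 = (1/(-9 - P) + 5)**2 = (5 + 1/(-9 - P))**2)
v = -6241/256 (v = -(44 + 5*7)**2/(9 + 7)**2 = -(44 + 35)**2/16**2 = -79**2/256 = -6241/256 ≈ -24.379)
I = 562815/64 (I = (91 - 6241/256)*132 = (17055/256)*132 = 562815/64 ≈ 8794.0)
-I = -1*562815/64 = -562815/64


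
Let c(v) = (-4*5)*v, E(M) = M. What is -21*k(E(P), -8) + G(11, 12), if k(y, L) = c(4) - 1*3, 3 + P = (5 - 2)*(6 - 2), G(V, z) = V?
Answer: 1754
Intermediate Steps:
P = 9 (P = -3 + (5 - 2)*(6 - 2) = -3 + 3*4 = -3 + 12 = 9)
c(v) = -20*v
k(y, L) = -83 (k(y, L) = -20*4 - 1*3 = -80 - 3 = -83)
-21*k(E(P), -8) + G(11, 12) = -21*(-83) + 11 = 1743 + 11 = 1754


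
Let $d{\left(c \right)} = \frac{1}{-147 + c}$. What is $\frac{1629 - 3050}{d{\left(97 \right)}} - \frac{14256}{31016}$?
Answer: $\frac{275459068}{3877} \approx 71050.0$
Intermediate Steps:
$\frac{1629 - 3050}{d{\left(97 \right)}} - \frac{14256}{31016} = \frac{1629 - 3050}{\frac{1}{-147 + 97}} - \frac{14256}{31016} = \frac{1629 - 3050}{\frac{1}{-50}} - \frac{1782}{3877} = - \frac{1421}{- \frac{1}{50}} - \frac{1782}{3877} = \left(-1421\right) \left(-50\right) - \frac{1782}{3877} = 71050 - \frac{1782}{3877} = \frac{275459068}{3877}$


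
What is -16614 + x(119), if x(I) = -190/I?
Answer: -1977256/119 ≈ -16616.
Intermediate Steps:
-16614 + x(119) = -16614 - 190/119 = -1977256/119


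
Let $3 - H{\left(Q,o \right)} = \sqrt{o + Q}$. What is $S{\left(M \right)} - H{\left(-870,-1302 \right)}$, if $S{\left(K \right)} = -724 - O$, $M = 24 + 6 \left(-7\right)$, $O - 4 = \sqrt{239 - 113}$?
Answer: $-731 - 3 \sqrt{14} + 2 i \sqrt{543} \approx -742.22 + 46.605 i$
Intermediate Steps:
$O = 4 + 3 \sqrt{14}$ ($O = 4 + \sqrt{239 - 113} = 4 + \sqrt{126} = 4 + 3 \sqrt{14} \approx 15.225$)
$M = -18$ ($M = 24 - 42 = -18$)
$S{\left(K \right)} = -728 - 3 \sqrt{14}$ ($S{\left(K \right)} = -724 - \left(4 + 3 \sqrt{14}\right) = -728 - 3 \sqrt{14}$)
$H{\left(Q,o \right)} = 3 - \sqrt{Q + o}$ ($H{\left(Q,o \right)} = 3 - \sqrt{o + Q} = 3 - \sqrt{Q + o}$)
$S{\left(M \right)} - H{\left(-870,-1302 \right)} = \left(-728 - 3 \sqrt{14}\right) - \left(3 - \sqrt{-870 - 1302}\right) = \left(-728 - 3 \sqrt{14}\right) - \left(3 - \sqrt{-2172}\right) = \left(-728 - 3 \sqrt{14}\right) - \left(3 - 2 i \sqrt{543}\right) = -731 - 3 \sqrt{14} + 2 i \sqrt{543}$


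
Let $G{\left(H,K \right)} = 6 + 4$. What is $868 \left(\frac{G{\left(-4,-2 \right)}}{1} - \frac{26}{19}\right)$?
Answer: $\frac{142352}{19} \approx 7492.2$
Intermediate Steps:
$G{\left(H,K \right)} = 10$
$868 \left(\frac{G{\left(-4,-2 \right)}}{1} - \frac{26}{19}\right) = 868 \left(\frac{10}{1} - \frac{26}{19}\right) = 868 \left(10 \cdot 1 - \frac{26}{19}\right) = 868 \left(10 - \frac{26}{19}\right) = 868 \cdot \frac{164}{19} = \frac{142352}{19}$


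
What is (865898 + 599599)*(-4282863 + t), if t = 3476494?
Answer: -1181731350393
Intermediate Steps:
(865898 + 599599)*(-4282863 + t) = (865898 + 599599)*(-4282863 + 3476494) = 1465497*(-806369) = -1181731350393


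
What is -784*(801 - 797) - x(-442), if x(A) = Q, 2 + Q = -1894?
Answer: -1240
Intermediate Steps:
Q = -1896 (Q = -2 - 1894 = -1896)
x(A) = -1896
-784*(801 - 797) - x(-442) = -784*(801 - 797) - 1*(-1896) = -784*4 + 1896 = -3136 + 1896 = -1240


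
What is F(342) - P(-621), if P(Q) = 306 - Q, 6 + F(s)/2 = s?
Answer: -255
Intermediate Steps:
F(s) = -12 + 2*s
F(342) - P(-621) = (-12 + 2*342) - (306 - 1*(-621)) = (-12 + 684) - (306 + 621) = 672 - 1*927 = 672 - 927 = -255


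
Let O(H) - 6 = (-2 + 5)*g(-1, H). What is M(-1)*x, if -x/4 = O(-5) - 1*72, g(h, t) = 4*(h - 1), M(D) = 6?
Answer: 2160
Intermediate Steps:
g(h, t) = -4 + 4*h (g(h, t) = 4*(-1 + h) = -4 + 4*h)
O(H) = -18 (O(H) = 6 + (-2 + 5)*(-4 + 4*(-1)) = 6 + 3*(-4 - 4) = 6 + 3*(-8) = 6 - 24 = -18)
x = 360 (x = -4*(-18 - 1*72) = -4*(-18 - 72) = -4*(-90) = 360)
M(-1)*x = 6*360 = 2160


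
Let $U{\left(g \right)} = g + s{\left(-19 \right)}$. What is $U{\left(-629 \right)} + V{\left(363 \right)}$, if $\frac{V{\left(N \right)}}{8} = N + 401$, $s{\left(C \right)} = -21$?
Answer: $5462$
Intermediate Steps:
$U{\left(g \right)} = -21 + g$ ($U{\left(g \right)} = g - 21 = -21 + g$)
$V{\left(N \right)} = 3208 + 8 N$ ($V{\left(N \right)} = 8 \left(N + 401\right) = 8 \left(401 + N\right) = 3208 + 8 N$)
$U{\left(-629 \right)} + V{\left(363 \right)} = \left(-21 - 629\right) + \left(3208 + 8 \cdot 363\right) = -650 + \left(3208 + 2904\right) = -650 + 6112 = 5462$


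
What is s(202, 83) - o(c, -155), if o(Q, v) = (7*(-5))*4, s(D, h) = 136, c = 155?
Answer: 276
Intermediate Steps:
o(Q, v) = -140 (o(Q, v) = -35*4 = -140)
s(202, 83) - o(c, -155) = 136 - 1*(-140) = 136 + 140 = 276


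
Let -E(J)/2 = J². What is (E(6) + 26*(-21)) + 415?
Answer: -203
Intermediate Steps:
E(J) = -2*J²
(E(6) + 26*(-21)) + 415 = (-2*6² + 26*(-21)) + 415 = (-2*36 - 546) + 415 = (-72 - 546) + 415 = -618 + 415 = -203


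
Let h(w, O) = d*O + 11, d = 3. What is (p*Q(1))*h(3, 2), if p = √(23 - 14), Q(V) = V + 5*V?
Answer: 306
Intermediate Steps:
h(w, O) = 11 + 3*O (h(w, O) = 3*O + 11 = 11 + 3*O)
Q(V) = 6*V
p = 3 (p = √9 = 3)
(p*Q(1))*h(3, 2) = (3*(6*1))*(11 + 3*2) = (3*6)*(11 + 6) = 18*17 = 306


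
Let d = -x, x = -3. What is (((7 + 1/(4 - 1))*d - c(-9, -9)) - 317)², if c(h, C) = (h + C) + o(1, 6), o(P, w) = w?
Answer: 80089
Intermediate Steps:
d = 3 (d = -1*(-3) = 3)
c(h, C) = 6 + C + h (c(h, C) = (h + C) + 6 = (C + h) + 6 = 6 + C + h)
(((7 + 1/(4 - 1))*d - c(-9, -9)) - 317)² = (((7 + 1/(4 - 1))*3 - (6 - 9 - 9)) - 317)² = (((7 + 1/3)*3 - 1*(-12)) - 317)² = (((7 + ⅓)*3 + 12) - 317)² = (((22/3)*3 + 12) - 317)² = ((22 + 12) - 317)² = (34 - 317)² = (-283)² = 80089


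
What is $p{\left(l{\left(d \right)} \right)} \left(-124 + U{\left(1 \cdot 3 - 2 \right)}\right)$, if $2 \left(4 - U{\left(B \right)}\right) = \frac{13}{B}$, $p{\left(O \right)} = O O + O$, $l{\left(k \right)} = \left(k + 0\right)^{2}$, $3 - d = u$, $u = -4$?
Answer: $-309925$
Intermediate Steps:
$d = 7$ ($d = 3 - -4 = 3 + 4 = 7$)
$l{\left(k \right)} = k^{2}$
$p{\left(O \right)} = O + O^{2}$ ($p{\left(O \right)} = O^{2} + O = O + O^{2}$)
$U{\left(B \right)} = 4 - \frac{13}{2 B}$ ($U{\left(B \right)} = 4 - \frac{13 \frac{1}{B}}{2} = 4 - \frac{13}{2 B}$)
$p{\left(l{\left(d \right)} \right)} \left(-124 + U{\left(1 \cdot 3 - 2 \right)}\right) = 7^{2} \left(1 + 7^{2}\right) \left(-124 + \left(4 - \frac{13}{2 \left(1 \cdot 3 - 2\right)}\right)\right) = 49 \left(1 + 49\right) \left(-124 + \left(4 - \frac{13}{2 \left(3 - 2\right)}\right)\right) = 49 \cdot 50 \left(-124 + \left(4 - \frac{13}{2 \cdot 1}\right)\right) = 2450 \left(-124 + \left(4 - \frac{13}{2}\right)\right) = 2450 \left(-124 - \frac{5}{2}\right) = 2450 \left(- \frac{253}{2}\right) = -309925$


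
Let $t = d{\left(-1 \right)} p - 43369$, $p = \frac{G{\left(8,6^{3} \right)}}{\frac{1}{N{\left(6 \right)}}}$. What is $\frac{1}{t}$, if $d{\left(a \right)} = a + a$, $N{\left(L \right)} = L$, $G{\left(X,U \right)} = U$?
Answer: $- \frac{1}{45961} \approx -2.1758 \cdot 10^{-5}$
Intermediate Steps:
$d{\left(a \right)} = 2 a$
$p = 1296$ ($p = \frac{6^{3}}{\frac{1}{6}} = 216 \frac{1}{\frac{1}{6}} = 216 \cdot 6 = 1296$)
$t = -45961$ ($t = 2 \left(-1\right) 1296 - 43369 = \left(-2\right) 1296 - 43369 = -2592 - 43369 = -45961$)
$\frac{1}{t} = \frac{1}{-45961} = - \frac{1}{45961}$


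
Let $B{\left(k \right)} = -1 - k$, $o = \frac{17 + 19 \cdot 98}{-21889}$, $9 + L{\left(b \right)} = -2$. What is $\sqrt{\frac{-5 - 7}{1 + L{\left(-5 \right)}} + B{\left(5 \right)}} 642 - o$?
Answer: $\frac{1879}{21889} + \frac{1284 i \sqrt{30}}{5} \approx 0.085842 + 1406.6 i$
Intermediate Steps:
$L{\left(b \right)} = -11$ ($L{\left(b \right)} = -9 - 2 = -11$)
$o = - \frac{1879}{21889}$ ($o = \left(17 + 1862\right) \left(- \frac{1}{21889}\right) = 1879 \left(- \frac{1}{21889}\right) = - \frac{1879}{21889} \approx -0.085842$)
$\sqrt{\frac{-5 - 7}{1 + L{\left(-5 \right)}} + B{\left(5 \right)}} 642 - o = \sqrt{\frac{-5 - 7}{1 - 11} - 6} \cdot 642 - - \frac{1879}{21889} = \sqrt{- \frac{12}{-10} - 6} \cdot 642 + \frac{1879}{21889} = \sqrt{\left(-12\right) \left(- \frac{1}{10}\right) - 6} \cdot 642 + \frac{1879}{21889} = \sqrt{\frac{6}{5} - 6} \cdot 642 + \frac{1879}{21889} = \sqrt{- \frac{24}{5}} \cdot 642 + \frac{1879}{21889} = \frac{2 i \sqrt{30}}{5} \cdot 642 + \frac{1879}{21889} = \frac{1284 i \sqrt{30}}{5} + \frac{1879}{21889} = \frac{1879}{21889} + \frac{1284 i \sqrt{30}}{5}$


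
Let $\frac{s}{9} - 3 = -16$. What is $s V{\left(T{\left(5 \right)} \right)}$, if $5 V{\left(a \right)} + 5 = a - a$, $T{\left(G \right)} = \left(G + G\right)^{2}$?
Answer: $117$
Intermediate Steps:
$T{\left(G \right)} = 4 G^{2}$ ($T{\left(G \right)} = \left(2 G\right)^{2} = 4 G^{2}$)
$s = -117$ ($s = 27 + 9 \left(-16\right) = 27 - 144 = -117$)
$V{\left(a \right)} = -1$ ($V{\left(a \right)} = -1 + \frac{a - a}{5} = -1 + \frac{1}{5} \cdot 0 = -1 + 0 = -1$)
$s V{\left(T{\left(5 \right)} \right)} = \left(-117\right) \left(-1\right) = 117$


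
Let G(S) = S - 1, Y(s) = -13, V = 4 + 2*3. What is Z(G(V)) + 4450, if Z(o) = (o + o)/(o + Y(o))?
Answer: 8891/2 ≈ 4445.5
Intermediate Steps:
V = 10 (V = 4 + 6 = 10)
G(S) = -1 + S
Z(o) = 2*o/(-13 + o) (Z(o) = (o + o)/(o - 13) = (2*o)/(-13 + o) = 2*o/(-13 + o))
Z(G(V)) + 4450 = 2*(-1 + 10)/(-13 + (-1 + 10)) + 4450 = 2*9/(-13 + 9) + 4450 = 2*9/(-4) + 4450 = 2*9*(-¼) + 4450 = -9/2 + 4450 = 8891/2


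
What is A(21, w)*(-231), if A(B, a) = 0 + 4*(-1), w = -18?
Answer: 924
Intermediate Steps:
A(B, a) = -4 (A(B, a) = 0 - 4 = -4)
A(21, w)*(-231) = -4*(-231) = 924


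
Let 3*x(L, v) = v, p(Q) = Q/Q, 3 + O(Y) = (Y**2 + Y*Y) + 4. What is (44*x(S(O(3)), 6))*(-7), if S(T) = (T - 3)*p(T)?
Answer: -616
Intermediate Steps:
O(Y) = 1 + 2*Y**2 (O(Y) = -3 + ((Y**2 + Y*Y) + 4) = -3 + ((Y**2 + Y**2) + 4) = -3 + (2*Y**2 + 4) = -3 + (4 + 2*Y**2) = 1 + 2*Y**2)
p(Q) = 1
S(T) = -3 + T (S(T) = (T - 3)*1 = (-3 + T)*1 = -3 + T)
x(L, v) = v/3
(44*x(S(O(3)), 6))*(-7) = (44*((1/3)*6))*(-7) = (44*2)*(-7) = 88*(-7) = -616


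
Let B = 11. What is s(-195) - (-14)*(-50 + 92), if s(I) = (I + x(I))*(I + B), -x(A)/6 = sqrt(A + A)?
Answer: 36468 + 1104*I*sqrt(390) ≈ 36468.0 + 21802.0*I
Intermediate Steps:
x(A) = -6*sqrt(2)*sqrt(A) (x(A) = -6*sqrt(A + A) = -6*sqrt(2)*sqrt(A))
s(I) = (11 + I)*(I - 6*sqrt(2)*sqrt(I)) (s(I) = (I - 6*sqrt(2)*sqrt(I))*(I + 11) = (I - 6*sqrt(2)*sqrt(I))*(11 + I) = (11 + I)*(I - 6*sqrt(2)*sqrt(I)))
s(-195) - (-14)*(-50 + 92) = ((-195)**2 + 11*(-195) - 66*sqrt(2)*sqrt(-195) - 6*sqrt(2)*(-195)**(3/2)) - (-14)*(-50 + 92) = (38025 - 2145 - 66*sqrt(2)*I*sqrt(195) - 6*sqrt(2)*(-195*I*sqrt(195))) - (-14)*42 = (38025 - 2145 - 66*I*sqrt(390) + 1170*I*sqrt(390)) - 1*(-588) = (35880 + 1104*I*sqrt(390)) + 588 = 36468 + 1104*I*sqrt(390)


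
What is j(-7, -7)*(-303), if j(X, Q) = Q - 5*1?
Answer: 3636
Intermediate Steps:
j(X, Q) = -5 + Q (j(X, Q) = Q - 5 = -5 + Q)
j(-7, -7)*(-303) = (-5 - 7)*(-303) = -12*(-303) = 3636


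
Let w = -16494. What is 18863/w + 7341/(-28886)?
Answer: -166489768/119111421 ≈ -1.3978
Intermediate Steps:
18863/w + 7341/(-28886) = 18863/(-16494) + 7341/(-28886) = 18863*(-1/16494) + 7341*(-1/28886) = -18863/16494 - 7341/28886 = -166489768/119111421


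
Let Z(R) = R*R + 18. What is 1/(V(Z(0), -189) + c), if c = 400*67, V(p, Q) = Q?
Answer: 1/26611 ≈ 3.7578e-5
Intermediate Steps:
Z(R) = 18 + R² (Z(R) = R² + 18 = 18 + R²)
c = 26800
1/(V(Z(0), -189) + c) = 1/(-189 + 26800) = 1/26611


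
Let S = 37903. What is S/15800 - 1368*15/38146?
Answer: 560815919/301353400 ≈ 1.8610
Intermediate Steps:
S/15800 - 1368*15/38146 = 37903/15800 - 1368*15/38146 = 37903*(1/15800) - 20520*1/38146 = 37903/15800 - 10260/19073 = 560815919/301353400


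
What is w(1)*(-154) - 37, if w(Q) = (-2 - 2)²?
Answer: -2501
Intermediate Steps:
w(Q) = 16 (w(Q) = (-4)² = 16)
w(1)*(-154) - 37 = 16*(-154) - 37 = -2464 - 37 = -2501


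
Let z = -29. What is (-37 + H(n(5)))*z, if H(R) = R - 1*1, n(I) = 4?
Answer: 986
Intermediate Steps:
H(R) = -1 + R (H(R) = R - 1 = -1 + R)
(-37 + H(n(5)))*z = (-37 + (-1 + 4))*(-29) = (-37 + 3)*(-29) = -34*(-29) = 986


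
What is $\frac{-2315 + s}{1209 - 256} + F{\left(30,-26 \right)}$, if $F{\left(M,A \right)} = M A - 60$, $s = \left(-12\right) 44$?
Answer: $- \frac{803363}{953} \approx -842.98$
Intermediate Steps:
$s = -528$
$F{\left(M,A \right)} = -60 + A M$ ($F{\left(M,A \right)} = A M - 60 = -60 + A M$)
$\frac{-2315 + s}{1209 - 256} + F{\left(30,-26 \right)} = \frac{-2315 - 528}{1209 - 256} - 840 = - \frac{2843}{953} - 840 = - \frac{803363}{953}$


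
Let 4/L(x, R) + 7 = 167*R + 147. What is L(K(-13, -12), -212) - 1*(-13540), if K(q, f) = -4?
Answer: 119368639/8816 ≈ 13540.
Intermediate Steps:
L(x, R) = 4/(140 + 167*R) (L(x, R) = 4/(-7 + (167*R + 147)) = 4/(-7 + (147 + 167*R)) = 4/(140 + 167*R))
L(K(-13, -12), -212) - 1*(-13540) = 4/(140 + 167*(-212)) - 1*(-13540) = 4/(140 - 35404) + 13540 = 4/(-35264) + 13540 = 4*(-1/35264) + 13540 = -1/8816 + 13540 = 119368639/8816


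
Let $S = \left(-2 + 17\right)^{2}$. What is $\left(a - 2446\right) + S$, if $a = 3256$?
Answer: $1035$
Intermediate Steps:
$S = 225$ ($S = 15^{2} = 225$)
$\left(a - 2446\right) + S = \left(3256 - 2446\right) + 225 = 810 + 225 = 1035$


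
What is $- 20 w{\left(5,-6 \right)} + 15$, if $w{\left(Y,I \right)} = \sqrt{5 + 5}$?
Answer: $15 - 20 \sqrt{10} \approx -48.246$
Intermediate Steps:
$w{\left(Y,I \right)} = \sqrt{10}$
$- 20 w{\left(5,-6 \right)} + 15 = - 20 \sqrt{10} + 15 = 15 - 20 \sqrt{10}$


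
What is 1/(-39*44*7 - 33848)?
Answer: -1/45860 ≈ -2.1805e-5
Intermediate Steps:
1/(-39*44*7 - 33848) = 1/(-1716*7 - 33848) = 1/(-12012 - 33848) = 1/(-45860) = -1/45860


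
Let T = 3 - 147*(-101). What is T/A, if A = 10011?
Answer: 4950/3337 ≈ 1.4834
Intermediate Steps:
T = 14850 (T = 3 + 14847 = 14850)
T/A = 14850/10011 = 14850*(1/10011) = 4950/3337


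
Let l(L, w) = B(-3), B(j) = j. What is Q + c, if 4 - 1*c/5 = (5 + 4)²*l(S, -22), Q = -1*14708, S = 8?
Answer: -13473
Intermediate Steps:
l(L, w) = -3
Q = -14708
c = 1235 (c = 20 - 5*(5 + 4)²*(-3) = 20 - 5*9²*(-3) = 20 - 405*(-3) = 20 - 5*(-243) = 20 + 1215 = 1235)
Q + c = -14708 + 1235 = -13473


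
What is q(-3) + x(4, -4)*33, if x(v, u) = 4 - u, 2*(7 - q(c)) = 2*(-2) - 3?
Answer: 549/2 ≈ 274.50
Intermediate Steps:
q(c) = 21/2 (q(c) = 7 - (2*(-2) - 3)/2 = 7 - (-4 - 3)/2 = 7 - 1/2*(-7) = 7 + 7/2 = 21/2)
q(-3) + x(4, -4)*33 = 21/2 + (4 - 1*(-4))*33 = 21/2 + (4 + 4)*33 = 21/2 + 8*33 = 21/2 + 264 = 549/2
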